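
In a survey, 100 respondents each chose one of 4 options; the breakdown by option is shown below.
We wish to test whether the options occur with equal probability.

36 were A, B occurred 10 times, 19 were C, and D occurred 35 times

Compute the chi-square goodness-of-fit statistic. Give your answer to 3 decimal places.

Expected count for each of the 4 categories: 100/4 = 25.
χ² = (36−25)²/25 + (10−25)²/25 + (19−25)²/25 + (35−25)²/25
   = 4.8400 + 9.0000 + 1.4400 + 4.0000
Sum = 19.280

19.280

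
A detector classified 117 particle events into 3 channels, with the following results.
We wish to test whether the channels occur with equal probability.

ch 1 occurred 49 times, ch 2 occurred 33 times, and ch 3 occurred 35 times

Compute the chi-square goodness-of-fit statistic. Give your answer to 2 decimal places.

3.90

Under H₀ each category has probability 1/3, so each expected count is 117/3 = 39.
χ² = (49−39)²/39 + (33−39)²/39 + (35−39)²/39
   = 2.564 + 0.923 + 0.410
Sum = 3.90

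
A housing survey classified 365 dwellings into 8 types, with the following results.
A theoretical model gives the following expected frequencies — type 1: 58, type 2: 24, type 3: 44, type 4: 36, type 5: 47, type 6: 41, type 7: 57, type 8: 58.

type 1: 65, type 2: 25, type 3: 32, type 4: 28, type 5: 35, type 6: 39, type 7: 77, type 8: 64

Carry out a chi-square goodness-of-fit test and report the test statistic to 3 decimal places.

16.737

cat         O        E   (O−E)²/E
type 1     65       58     0.8448
type 2     25       24     0.0417
type 3     32       44     3.2727
type 4     28       36     1.7778
type 5     35       47     3.0638
type 6     39       41     0.0976
type 7     77       57     7.0175
type 8     64       58     0.6207
Sum = 16.737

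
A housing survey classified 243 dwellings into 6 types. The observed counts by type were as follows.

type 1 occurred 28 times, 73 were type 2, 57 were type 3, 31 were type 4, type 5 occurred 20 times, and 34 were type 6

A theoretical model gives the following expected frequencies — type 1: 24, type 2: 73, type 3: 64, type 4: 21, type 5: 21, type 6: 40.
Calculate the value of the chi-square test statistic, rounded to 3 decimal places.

7.142

type 1: (28 − 24)²/24 = 16/24 = 0.6667
type 2: (73 − 73)²/73 = 0/73 = 0.0000
type 3: (57 − 64)²/64 = 49/64 = 0.7656
type 4: (31 − 21)²/21 = 100/21 = 4.7619
type 5: (20 − 21)²/21 = 1/21 = 0.0476
type 6: (34 − 40)²/40 = 36/40 = 0.9000
Sum = 7.142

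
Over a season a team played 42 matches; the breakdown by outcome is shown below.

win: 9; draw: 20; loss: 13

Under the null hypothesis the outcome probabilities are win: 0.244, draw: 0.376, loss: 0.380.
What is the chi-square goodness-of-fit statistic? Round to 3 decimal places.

1.822

Expected counts E_i = n·p_i: 42×0.244 = 10.248, 42×0.376 = 15.792, 42×0.380 = 15.96.
χ² = (9−10.248)²/10.248 + (20−15.792)²/15.792 + (13−15.96)²/15.96
   = 0.1520 + 1.1213 + 0.5490
Sum = 1.822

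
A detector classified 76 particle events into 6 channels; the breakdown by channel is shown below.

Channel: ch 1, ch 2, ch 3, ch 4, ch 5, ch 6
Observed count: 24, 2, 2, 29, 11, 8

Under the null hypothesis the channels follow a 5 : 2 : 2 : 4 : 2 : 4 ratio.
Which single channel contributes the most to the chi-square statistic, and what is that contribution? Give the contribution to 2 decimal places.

ch 4, 10.56

Ratio total = 19. Expected counts: 76×5/19 = 20, 76×2/19 = 8, 76×2/19 = 8, 76×4/19 = 16, 76×2/19 = 8, 76×4/19 = 16.
χ² = (24−20)²/20 + (2−8)²/8 + (2−8)²/8 + (29−16)²/16 + (11−8)²/8 + (8−16)²/16
   = 0.800 + 4.500 + 4.500 + 10.563 + 1.125 + 4.000
The largest term is for ch 4: 10.56.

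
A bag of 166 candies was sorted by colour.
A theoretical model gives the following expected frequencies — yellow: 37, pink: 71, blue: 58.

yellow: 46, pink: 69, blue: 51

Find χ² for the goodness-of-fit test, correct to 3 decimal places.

3.090

χ² = (46−37)²/37 + (69−71)²/71 + (51−58)²/58
   = 2.1892 + 0.0563 + 0.8448
Sum = 3.090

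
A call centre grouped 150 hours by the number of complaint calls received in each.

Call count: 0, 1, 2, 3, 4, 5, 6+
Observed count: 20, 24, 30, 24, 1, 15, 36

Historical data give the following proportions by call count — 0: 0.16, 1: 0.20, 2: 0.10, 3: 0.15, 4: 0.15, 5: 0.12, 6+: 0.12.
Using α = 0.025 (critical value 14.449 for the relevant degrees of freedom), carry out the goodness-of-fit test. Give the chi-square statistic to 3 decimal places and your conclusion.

Expected counts E_i = n·p_i: 150×0.16 = 24, 150×0.20 = 30, 150×0.10 = 15, 150×0.15 = 22.5, 150×0.15 = 22.5, 150×0.12 = 18, 150×0.12 = 18.
cat         O        E   (O−E)²/E
0          20       24     0.6667
1          24       30     1.2000
2          30       15    15.0000
3          24     22.5     0.1000
4           1     22.5    20.5444
5          15       18     0.5000
6+         36       18    18.0000
Sum = 56.011
df = 6. Since 56.011 > 14.449, we reject H₀.

56.011; reject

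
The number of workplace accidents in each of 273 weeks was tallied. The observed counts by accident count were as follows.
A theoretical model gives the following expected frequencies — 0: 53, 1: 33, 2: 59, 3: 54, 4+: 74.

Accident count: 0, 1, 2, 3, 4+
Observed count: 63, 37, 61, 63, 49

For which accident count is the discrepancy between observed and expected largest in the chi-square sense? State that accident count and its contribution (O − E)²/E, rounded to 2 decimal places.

χ² = (63−53)²/53 + (37−33)²/33 + (61−59)²/59 + (63−54)²/54 + (49−74)²/74
   = 1.887 + 0.485 + 0.068 + 1.500 + 8.446
The largest term is for 4+: 8.45.

4+, 8.45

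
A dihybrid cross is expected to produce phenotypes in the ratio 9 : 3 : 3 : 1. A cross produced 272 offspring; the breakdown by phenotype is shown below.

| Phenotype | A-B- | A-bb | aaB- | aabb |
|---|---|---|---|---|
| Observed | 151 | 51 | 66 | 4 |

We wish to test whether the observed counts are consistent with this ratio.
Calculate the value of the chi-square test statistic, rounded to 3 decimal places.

14.379

Ratio total = 16. Expected counts: 272×9/16 = 153, 272×3/16 = 51, 272×3/16 = 51, 272×1/16 = 17.
cat         O        E   (O−E)²/E
A-B-      151      153     0.0261
A-bb       51       51     0.0000
aaB-       66       51     4.4118
aabb        4       17     9.9412
Sum = 14.379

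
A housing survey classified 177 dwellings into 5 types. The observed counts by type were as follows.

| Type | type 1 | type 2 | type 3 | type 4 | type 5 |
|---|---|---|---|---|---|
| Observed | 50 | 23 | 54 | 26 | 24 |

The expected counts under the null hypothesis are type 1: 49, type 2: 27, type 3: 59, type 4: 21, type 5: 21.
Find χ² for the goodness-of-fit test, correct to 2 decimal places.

type 1: (50 − 49)²/49 = 1/49 = 0.020
type 2: (23 − 27)²/27 = 16/27 = 0.593
type 3: (54 − 59)²/59 = 25/59 = 0.424
type 4: (26 − 21)²/21 = 25/21 = 1.190
type 5: (24 − 21)²/21 = 9/21 = 0.429
Sum = 2.66

2.66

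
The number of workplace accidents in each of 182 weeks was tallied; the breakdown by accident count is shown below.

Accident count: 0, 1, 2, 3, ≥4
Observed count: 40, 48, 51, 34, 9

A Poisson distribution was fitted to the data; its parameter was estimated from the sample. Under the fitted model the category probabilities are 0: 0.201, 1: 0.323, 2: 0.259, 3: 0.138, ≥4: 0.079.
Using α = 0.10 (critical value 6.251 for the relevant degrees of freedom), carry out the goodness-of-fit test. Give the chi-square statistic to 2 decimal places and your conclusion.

Expected counts E_i = n·p_i: 182×0.201 = 36.582, 182×0.323 = 58.786, 182×0.259 = 47.138, 182×0.138 = 25.116, 182×0.079 = 14.378.
χ² = (40−36.582)²/36.582 + (48−58.786)²/58.786 + (51−47.138)²/47.138 + (34−25.116)²/25.116 + (9−14.378)²/14.378
   = 0.319 + 1.979 + 0.316 + 3.142 + 2.012
Sum = 7.77
df = 3. Since 7.77 > 6.251, we reject H₀.

7.77; reject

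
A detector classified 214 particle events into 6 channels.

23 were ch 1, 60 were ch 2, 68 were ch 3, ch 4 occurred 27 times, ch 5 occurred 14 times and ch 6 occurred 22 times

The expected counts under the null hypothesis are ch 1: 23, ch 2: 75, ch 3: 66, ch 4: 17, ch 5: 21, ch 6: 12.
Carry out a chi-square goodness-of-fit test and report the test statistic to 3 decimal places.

ch 1: (23 − 23)²/23 = 0/23 = 0.0000
ch 2: (60 − 75)²/75 = 225/75 = 3.0000
ch 3: (68 − 66)²/66 = 4/66 = 0.0606
ch 4: (27 − 17)²/17 = 100/17 = 5.8824
ch 5: (14 − 21)²/21 = 49/21 = 2.3333
ch 6: (22 − 12)²/12 = 100/12 = 8.3333
Sum = 19.610

19.610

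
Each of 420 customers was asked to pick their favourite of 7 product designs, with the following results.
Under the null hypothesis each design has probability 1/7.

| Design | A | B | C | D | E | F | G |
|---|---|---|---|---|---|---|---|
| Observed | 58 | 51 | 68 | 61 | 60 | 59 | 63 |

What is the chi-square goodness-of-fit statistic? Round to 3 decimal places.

Under H₀ each category has probability 1/7, so each expected count is 420/7 = 60.
cat         O        E   (O−E)²/E
A          58       60     0.0667
B          51       60     1.3500
C          68       60     1.0667
D          61       60     0.0167
E          60       60     0.0000
F          59       60     0.0167
G          63       60     0.1500
Sum = 2.667

2.667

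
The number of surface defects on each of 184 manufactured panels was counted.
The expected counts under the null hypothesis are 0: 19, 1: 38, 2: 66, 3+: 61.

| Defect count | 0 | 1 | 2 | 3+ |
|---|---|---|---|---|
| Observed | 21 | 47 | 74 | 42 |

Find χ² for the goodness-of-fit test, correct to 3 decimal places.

cat         O        E   (O−E)²/E
0          21       19     0.2105
1          47       38     2.1316
2          74       66     0.9697
3+         42       61     5.9180
Sum = 9.230

9.230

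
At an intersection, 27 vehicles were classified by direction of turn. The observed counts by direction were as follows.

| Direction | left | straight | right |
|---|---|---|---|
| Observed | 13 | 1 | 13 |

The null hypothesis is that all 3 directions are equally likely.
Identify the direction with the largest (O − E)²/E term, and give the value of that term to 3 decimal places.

straight, 7.111

Expected count for each of the 3 categories: 27/3 = 9.
χ² = (13−9)²/9 + (1−9)²/9 + (13−9)²/9
   = 1.7778 + 7.1111 + 1.7778
The largest term is for straight: 7.111.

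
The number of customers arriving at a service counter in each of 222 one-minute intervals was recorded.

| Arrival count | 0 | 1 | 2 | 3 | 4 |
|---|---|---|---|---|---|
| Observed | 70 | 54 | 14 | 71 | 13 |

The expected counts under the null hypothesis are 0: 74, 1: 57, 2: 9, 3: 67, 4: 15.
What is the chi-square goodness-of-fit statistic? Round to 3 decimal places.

3.657

cat         O        E   (O−E)²/E
0          70       74     0.2162
1          54       57     0.1579
2          14        9     2.7778
3          71       67     0.2388
4          13       15     0.2667
Sum = 3.657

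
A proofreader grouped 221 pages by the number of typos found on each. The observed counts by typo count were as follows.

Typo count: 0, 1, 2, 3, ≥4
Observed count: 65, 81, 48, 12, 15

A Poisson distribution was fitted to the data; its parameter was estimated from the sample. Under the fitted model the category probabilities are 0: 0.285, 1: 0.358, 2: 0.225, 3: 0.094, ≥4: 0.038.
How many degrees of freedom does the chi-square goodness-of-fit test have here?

3

There are k = 5 categories and 1 parameter estimated from the data, so df = 5 − 1 − 1 = 3.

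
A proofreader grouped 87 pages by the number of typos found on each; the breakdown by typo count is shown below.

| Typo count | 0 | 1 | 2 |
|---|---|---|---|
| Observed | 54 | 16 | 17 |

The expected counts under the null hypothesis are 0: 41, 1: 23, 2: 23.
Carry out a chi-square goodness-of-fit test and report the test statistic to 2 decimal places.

7.82

χ² = (54−41)²/41 + (16−23)²/23 + (17−23)²/23
   = 4.122 + 2.130 + 1.565
Sum = 7.82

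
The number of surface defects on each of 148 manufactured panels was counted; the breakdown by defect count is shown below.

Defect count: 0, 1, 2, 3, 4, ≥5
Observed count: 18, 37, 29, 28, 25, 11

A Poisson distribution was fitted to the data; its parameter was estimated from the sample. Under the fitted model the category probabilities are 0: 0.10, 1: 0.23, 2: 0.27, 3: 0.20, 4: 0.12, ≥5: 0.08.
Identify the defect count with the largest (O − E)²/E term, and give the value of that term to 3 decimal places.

Expected counts E_i = n·p_i: 148×0.10 = 14.8, 148×0.23 = 34.04, 148×0.27 = 39.96, 148×0.20 = 29.6, 148×0.12 = 17.76, 148×0.08 = 11.84.
χ² = (18−14.8)²/14.8 + (37−34.04)²/34.04 + (29−39.96)²/39.96 + (28−29.6)²/29.6 + (25−17.76)²/17.76 + (11−11.84)²/11.84
   = 0.6919 + 0.2574 + 3.0060 + 0.0865 + 2.9514 + 0.0596
The largest term is for 2: 3.006.

2, 3.006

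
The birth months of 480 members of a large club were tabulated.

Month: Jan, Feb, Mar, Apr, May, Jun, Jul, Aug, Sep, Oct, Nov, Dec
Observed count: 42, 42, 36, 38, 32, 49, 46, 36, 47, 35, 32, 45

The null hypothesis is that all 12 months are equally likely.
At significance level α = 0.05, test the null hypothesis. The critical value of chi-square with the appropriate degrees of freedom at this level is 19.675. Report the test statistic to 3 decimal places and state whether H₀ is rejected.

Under H₀ each category has probability 1/12, so each expected count is 480/12 = 40.
χ² = (42−40)²/40 + (42−40)²/40 + (36−40)²/40 + (38−40)²/40 + (32−40)²/40 + (49−40)²/40 + (46−40)²/40 + (36−40)²/40 + (47−40)²/40 + (35−40)²/40 + (32−40)²/40 + (45−40)²/40
   = 0.1000 + 0.1000 + 0.4000 + 0.1000 + 1.6000 + 2.0250 + 0.9000 + 0.4000 + 1.2250 + 0.6250 + 1.6000 + 0.6250
Sum = 9.700
df = 11. Since 9.700 < 19.675, we do not reject H₀.

9.700; do not reject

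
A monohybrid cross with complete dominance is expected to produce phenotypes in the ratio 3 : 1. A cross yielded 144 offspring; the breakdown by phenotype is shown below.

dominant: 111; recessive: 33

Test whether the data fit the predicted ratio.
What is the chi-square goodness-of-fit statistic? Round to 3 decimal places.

0.333

Ratio total = 4. Expected counts: 144×3/4 = 108, 144×1/4 = 36.
cat            O        E   (O−E)²/E
dominant     111      108     0.0833
recessive     33       36     0.2500
Sum = 0.333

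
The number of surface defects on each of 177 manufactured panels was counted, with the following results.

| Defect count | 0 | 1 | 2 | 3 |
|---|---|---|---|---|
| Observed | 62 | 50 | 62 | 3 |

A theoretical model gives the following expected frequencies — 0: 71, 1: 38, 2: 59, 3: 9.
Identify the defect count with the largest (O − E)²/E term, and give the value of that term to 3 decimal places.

0: (62 − 71)²/71 = 81/71 = 1.1408
1: (50 − 38)²/38 = 144/38 = 3.7895
2: (62 − 59)²/59 = 9/59 = 0.1525
3: (3 − 9)²/9 = 36/9 = 4.0000
The largest term is for 3: 4.000.

3, 4.000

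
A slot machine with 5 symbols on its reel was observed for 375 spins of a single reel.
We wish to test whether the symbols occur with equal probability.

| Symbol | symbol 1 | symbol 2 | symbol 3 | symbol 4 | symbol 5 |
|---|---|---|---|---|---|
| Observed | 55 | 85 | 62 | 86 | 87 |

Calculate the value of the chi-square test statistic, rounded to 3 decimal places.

Under H₀ each category has probability 1/5, so each expected count is 375/5 = 75.
cat           O        E   (O−E)²/E
symbol 1     55       75     5.3333
symbol 2     85       75     1.3333
symbol 3     62       75     2.2533
symbol 4     86       75     1.6133
symbol 5     87       75     1.9200
Sum = 12.453

12.453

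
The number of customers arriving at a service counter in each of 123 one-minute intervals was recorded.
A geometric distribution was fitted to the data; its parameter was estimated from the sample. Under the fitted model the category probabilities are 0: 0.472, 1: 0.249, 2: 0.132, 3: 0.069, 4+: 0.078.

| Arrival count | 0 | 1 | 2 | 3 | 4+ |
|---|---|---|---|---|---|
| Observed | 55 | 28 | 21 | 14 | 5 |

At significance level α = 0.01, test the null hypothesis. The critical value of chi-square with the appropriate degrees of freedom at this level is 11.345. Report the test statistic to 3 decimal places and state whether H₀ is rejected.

7.565; do not reject

Expected counts E_i = n·p_i: 123×0.472 = 58.056, 123×0.249 = 30.627, 123×0.132 = 16.236, 123×0.069 = 8.487, 123×0.078 = 9.594.
cat         O        E   (O−E)²/E
0          55   58.056     0.1609
1          28   30.627     0.2253
2          21   16.236     1.3979
3          14    8.487     3.5811
4+          5    9.594     2.1998
Sum = 7.565
df = 3. Since 7.565 < 11.345, we do not reject H₀.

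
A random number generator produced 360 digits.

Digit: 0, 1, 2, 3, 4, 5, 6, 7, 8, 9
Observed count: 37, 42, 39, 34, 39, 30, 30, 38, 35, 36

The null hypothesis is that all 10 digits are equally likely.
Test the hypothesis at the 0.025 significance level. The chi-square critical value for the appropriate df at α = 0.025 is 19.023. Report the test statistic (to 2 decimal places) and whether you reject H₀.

3.78; do not reject

Under H₀ each category has probability 1/10, so each expected count is 360/10 = 36.
cat         O        E   (O−E)²/E
0          37       36      0.028
1          42       36      1.000
2          39       36      0.250
3          34       36      0.111
4          39       36      0.250
5          30       36      1.000
6          30       36      1.000
7          38       36      0.111
8          35       36      0.028
9          36       36      0.000
Sum = 3.78
df = 9. Since 3.78 < 19.023, we do not reject H₀.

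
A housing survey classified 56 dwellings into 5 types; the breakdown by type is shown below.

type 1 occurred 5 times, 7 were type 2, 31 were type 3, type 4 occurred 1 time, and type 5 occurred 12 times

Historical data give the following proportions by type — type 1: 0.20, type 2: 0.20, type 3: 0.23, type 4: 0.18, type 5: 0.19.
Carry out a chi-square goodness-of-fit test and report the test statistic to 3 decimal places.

38.852

Expected counts E_i = n·p_i: 56×0.20 = 11.2, 56×0.20 = 11.2, 56×0.23 = 12.88, 56×0.18 = 10.08, 56×0.19 = 10.64.
type 1: (5 − 11.2)²/11.2 = 38.44/11.2 = 3.4321
type 2: (7 − 11.2)²/11.2 = 17.64/11.2 = 1.5750
type 3: (31 − 12.88)²/12.88 = 328.3344/12.88 = 25.4918
type 4: (1 − 10.08)²/10.08 = 82.4464/10.08 = 8.1792
type 5: (12 − 10.64)²/10.64 = 1.8496/10.64 = 0.1738
Sum = 38.852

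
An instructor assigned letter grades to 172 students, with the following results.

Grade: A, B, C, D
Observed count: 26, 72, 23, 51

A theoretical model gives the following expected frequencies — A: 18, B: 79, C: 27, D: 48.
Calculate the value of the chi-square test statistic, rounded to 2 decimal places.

4.96

cat         O        E   (O−E)²/E
A          26       18      3.556
B          72       79      0.620
C          23       27      0.593
D          51       48      0.188
Sum = 4.96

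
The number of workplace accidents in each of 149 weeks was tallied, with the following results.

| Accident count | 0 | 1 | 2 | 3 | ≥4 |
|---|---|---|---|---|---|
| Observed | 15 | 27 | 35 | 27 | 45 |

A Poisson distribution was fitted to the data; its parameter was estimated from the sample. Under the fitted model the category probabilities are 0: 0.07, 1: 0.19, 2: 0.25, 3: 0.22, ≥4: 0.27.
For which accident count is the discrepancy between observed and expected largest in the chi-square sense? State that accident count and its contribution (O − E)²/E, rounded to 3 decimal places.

0, 2.002

Expected counts E_i = n·p_i: 149×0.07 = 10.43, 149×0.19 = 28.31, 149×0.25 = 37.25, 149×0.22 = 32.78, 149×0.27 = 40.23.
cat         O        E   (O−E)²/E
0          15    10.43     2.0024
1          27    28.31     0.0606
2          35    37.25     0.1359
3          27    32.78     1.0192
≥4         45    40.23     0.5656
The largest term is for 0: 2.002.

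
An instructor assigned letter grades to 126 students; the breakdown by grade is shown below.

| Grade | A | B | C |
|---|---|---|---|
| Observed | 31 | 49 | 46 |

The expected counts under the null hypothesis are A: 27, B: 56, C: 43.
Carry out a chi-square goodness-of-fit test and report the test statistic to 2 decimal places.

1.68

cat         O        E   (O−E)²/E
A          31       27      0.593
B          49       56      0.875
C          46       43      0.209
Sum = 1.68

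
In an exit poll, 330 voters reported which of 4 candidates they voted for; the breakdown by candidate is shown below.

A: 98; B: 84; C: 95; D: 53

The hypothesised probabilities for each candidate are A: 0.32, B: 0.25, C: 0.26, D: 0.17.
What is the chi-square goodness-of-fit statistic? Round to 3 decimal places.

1.732

Expected counts E_i = n·p_i: 330×0.32 = 105.6, 330×0.25 = 82.5, 330×0.26 = 85.8, 330×0.17 = 56.1.
χ² = (98−105.6)²/105.6 + (84−82.5)²/82.5 + (95−85.8)²/85.8 + (53−56.1)²/56.1
   = 0.5470 + 0.0273 + 0.9865 + 0.1713
Sum = 1.732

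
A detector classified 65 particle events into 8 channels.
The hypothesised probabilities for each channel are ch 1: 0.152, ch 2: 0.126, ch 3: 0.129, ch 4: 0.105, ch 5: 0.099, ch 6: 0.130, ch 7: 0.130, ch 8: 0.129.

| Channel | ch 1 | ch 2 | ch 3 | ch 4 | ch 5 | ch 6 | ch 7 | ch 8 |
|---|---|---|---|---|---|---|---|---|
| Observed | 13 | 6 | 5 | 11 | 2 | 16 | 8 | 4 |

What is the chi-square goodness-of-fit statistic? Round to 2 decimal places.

17.61

Expected counts E_i = n·p_i: 65×0.152 = 9.88, 65×0.126 = 8.19, 65×0.129 = 8.385, 65×0.105 = 6.825, 65×0.099 = 6.435, 65×0.130 = 8.45, 65×0.130 = 8.45, 65×0.129 = 8.385.
ch 1: (13 − 9.88)²/9.88 = 9.7344/9.88 = 0.985
ch 2: (6 − 8.19)²/8.19 = 4.7961/8.19 = 0.586
ch 3: (5 − 8.385)²/8.385 = 11.458225/8.385 = 1.367
ch 4: (11 − 6.825)²/6.825 = 17.430625/6.825 = 2.554
ch 5: (2 − 6.435)²/6.435 = 19.669225/6.435 = 3.057
ch 6: (16 − 8.45)²/8.45 = 57.0025/8.45 = 6.746
ch 7: (8 − 8.45)²/8.45 = 0.2025/8.45 = 0.024
ch 8: (4 − 8.385)²/8.385 = 19.228225/8.385 = 2.293
Sum = 17.61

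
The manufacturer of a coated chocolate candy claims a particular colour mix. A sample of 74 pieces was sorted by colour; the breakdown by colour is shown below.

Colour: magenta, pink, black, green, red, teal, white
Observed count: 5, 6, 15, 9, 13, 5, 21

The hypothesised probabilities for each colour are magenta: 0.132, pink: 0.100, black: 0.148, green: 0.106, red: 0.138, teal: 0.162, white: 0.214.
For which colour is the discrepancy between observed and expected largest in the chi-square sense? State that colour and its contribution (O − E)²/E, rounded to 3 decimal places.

teal, 4.073

Expected counts E_i = n·p_i: 74×0.132 = 9.768, 74×0.100 = 7.4, 74×0.148 = 10.952, 74×0.106 = 7.844, 74×0.138 = 10.212, 74×0.162 = 11.988, 74×0.214 = 15.836.
χ² = (5−9.768)²/9.768 + (6−7.4)²/7.4 + (15−10.952)²/10.952 + (9−7.844)²/7.844 + (13−10.212)²/10.212 + (5−11.988)²/11.988 + (21−15.836)²/15.836
   = 2.3274 + 0.2649 + 1.4962 + 0.1704 + 0.7612 + 4.0734 + 1.6839
The largest term is for teal: 4.073.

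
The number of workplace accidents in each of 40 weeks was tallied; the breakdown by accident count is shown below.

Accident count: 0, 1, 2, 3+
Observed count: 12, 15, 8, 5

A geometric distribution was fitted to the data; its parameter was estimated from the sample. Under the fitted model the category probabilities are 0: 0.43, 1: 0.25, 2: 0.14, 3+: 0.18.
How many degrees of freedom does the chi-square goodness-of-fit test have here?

2

There are k = 4 categories and 1 parameter estimated from the data, so df = 4 − 1 − 1 = 2.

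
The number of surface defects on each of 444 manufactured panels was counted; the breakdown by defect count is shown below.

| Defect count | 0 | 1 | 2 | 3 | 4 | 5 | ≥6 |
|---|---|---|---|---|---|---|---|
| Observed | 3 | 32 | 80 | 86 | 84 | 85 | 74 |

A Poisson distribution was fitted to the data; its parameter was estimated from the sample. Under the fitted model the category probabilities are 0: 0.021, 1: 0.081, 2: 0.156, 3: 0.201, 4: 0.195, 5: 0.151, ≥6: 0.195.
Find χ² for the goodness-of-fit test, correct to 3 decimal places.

13.222

Expected counts E_i = n·p_i: 444×0.021 = 9.324, 444×0.081 = 35.964, 444×0.156 = 69.264, 444×0.201 = 89.244, 444×0.195 = 86.58, 444×0.151 = 67.044, 444×0.195 = 86.58.
cat         O        E   (O−E)²/E
0           3    9.324     4.2893
1          32   35.964     0.4369
2          80   69.264     1.6641
3          86   89.244     0.1179
4          84    86.58     0.0769
5          85   67.044     4.8090
≥6         74    86.58     1.8279
Sum = 13.222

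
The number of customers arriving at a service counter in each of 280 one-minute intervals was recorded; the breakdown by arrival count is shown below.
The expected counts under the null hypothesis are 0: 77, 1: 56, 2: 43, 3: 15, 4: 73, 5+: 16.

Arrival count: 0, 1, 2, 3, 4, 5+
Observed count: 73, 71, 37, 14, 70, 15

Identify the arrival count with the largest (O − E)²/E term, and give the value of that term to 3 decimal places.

1, 4.018

0: (73 − 77)²/77 = 16/77 = 0.2078
1: (71 − 56)²/56 = 225/56 = 4.0179
2: (37 − 43)²/43 = 36/43 = 0.8372
3: (14 − 15)²/15 = 1/15 = 0.0667
4: (70 − 73)²/73 = 9/73 = 0.1233
5+: (15 − 16)²/16 = 1/16 = 0.0625
The largest term is for 1: 4.018.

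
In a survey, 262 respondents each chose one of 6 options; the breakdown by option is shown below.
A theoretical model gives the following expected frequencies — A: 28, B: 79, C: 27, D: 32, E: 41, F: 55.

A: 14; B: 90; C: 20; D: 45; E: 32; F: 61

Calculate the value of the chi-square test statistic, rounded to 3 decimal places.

18.258

χ² = (14−28)²/28 + (90−79)²/79 + (20−27)²/27 + (45−32)²/32 + (32−41)²/41 + (61−55)²/55
   = 7.0000 + 1.5316 + 1.8148 + 5.2813 + 1.9756 + 0.6545
Sum = 18.258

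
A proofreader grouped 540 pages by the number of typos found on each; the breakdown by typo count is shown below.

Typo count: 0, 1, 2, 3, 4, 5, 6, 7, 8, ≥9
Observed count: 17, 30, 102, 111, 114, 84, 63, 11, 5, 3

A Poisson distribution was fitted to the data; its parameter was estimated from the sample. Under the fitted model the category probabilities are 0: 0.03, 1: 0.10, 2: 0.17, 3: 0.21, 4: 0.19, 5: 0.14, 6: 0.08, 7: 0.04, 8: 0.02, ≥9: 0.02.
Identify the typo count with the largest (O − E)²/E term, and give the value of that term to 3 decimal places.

1, 10.667

Expected counts E_i = n·p_i: 540×0.03 = 16.2, 540×0.10 = 54, 540×0.17 = 91.8, 540×0.21 = 113.4, 540×0.19 = 102.6, 540×0.14 = 75.6, 540×0.08 = 43.2, 540×0.04 = 21.6, 540×0.02 = 10.8, 540×0.02 = 10.8.
cat         O        E   (O−E)²/E
0          17     16.2     0.0395
1          30       54    10.6667
2         102     91.8     1.1333
3         111    113.4     0.0508
4         114    102.6     1.2667
5          84     75.6     0.9333
6          63     43.2     9.0750
7          11     21.6     5.2019
8           5     10.8     3.1148
≥9          3     10.8     5.6333
The largest term is for 1: 10.667.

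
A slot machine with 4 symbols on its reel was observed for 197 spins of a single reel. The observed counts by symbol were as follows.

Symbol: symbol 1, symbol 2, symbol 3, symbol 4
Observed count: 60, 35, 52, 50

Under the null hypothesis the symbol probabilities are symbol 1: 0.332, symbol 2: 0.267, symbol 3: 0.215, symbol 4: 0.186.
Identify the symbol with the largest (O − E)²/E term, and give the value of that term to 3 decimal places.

symbol 2, 5.888

Expected counts E_i = n·p_i: 197×0.332 = 65.404, 197×0.267 = 52.599, 197×0.215 = 42.355, 197×0.186 = 36.642.
symbol 1: (60 − 65.404)²/65.404 = 29.203216/65.404 = 0.4465
symbol 2: (35 − 52.599)²/52.599 = 309.724801/52.599 = 5.8884
symbol 3: (52 − 42.355)²/42.355 = 93.026025/42.355 = 2.1963
symbol 4: (50 − 36.642)²/36.642 = 178.436164/36.642 = 4.8697
The largest term is for symbol 2: 5.888.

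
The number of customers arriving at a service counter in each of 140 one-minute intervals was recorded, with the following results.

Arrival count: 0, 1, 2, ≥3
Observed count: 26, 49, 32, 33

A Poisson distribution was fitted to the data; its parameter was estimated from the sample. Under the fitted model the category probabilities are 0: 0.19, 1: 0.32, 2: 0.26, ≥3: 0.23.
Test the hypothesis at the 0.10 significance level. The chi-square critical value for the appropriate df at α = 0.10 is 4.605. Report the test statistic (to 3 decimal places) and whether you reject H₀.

0.959; do not reject

Expected counts E_i = n·p_i: 140×0.19 = 26.6, 140×0.32 = 44.8, 140×0.26 = 36.4, 140×0.23 = 32.2.
cat         O        E   (O−E)²/E
0          26     26.6     0.0135
1          49     44.8     0.3938
2          32     36.4     0.5319
≥3         33     32.2     0.0199
Sum = 0.959
df = 2. Since 0.959 < 4.605, we do not reject H₀.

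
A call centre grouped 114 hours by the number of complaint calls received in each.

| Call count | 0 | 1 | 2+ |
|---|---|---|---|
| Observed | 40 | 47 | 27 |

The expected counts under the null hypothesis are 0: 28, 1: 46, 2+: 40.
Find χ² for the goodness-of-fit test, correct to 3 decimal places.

χ² = (40−28)²/28 + (47−46)²/46 + (27−40)²/40
   = 5.1429 + 0.0217 + 4.2250
Sum = 9.390

9.390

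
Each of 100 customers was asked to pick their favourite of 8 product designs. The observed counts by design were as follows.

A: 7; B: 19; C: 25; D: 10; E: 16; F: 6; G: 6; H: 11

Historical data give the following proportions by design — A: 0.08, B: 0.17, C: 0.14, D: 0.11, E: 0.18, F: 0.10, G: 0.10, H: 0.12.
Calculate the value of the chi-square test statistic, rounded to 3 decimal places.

Expected counts E_i = n·p_i: 100×0.08 = 8, 100×0.17 = 17, 100×0.14 = 14, 100×0.11 = 11, 100×0.18 = 18, 100×0.10 = 10, 100×0.10 = 10, 100×0.12 = 12.
A: (7 − 8)²/8 = 1/8 = 0.1250
B: (19 − 17)²/17 = 4/17 = 0.2353
C: (25 − 14)²/14 = 121/14 = 8.6429
D: (10 − 11)²/11 = 1/11 = 0.0909
E: (16 − 18)²/18 = 4/18 = 0.2222
F: (6 − 10)²/10 = 16/10 = 1.6000
G: (6 − 10)²/10 = 16/10 = 1.6000
H: (11 − 12)²/12 = 1/12 = 0.0833
Sum = 12.600

12.600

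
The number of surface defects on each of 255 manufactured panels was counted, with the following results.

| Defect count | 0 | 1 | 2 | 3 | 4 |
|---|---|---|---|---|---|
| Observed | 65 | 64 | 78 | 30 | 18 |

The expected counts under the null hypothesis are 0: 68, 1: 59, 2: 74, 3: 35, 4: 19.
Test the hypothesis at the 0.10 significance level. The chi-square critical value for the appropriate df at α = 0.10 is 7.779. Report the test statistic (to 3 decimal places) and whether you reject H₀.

0: (65 − 68)²/68 = 9/68 = 0.1324
1: (64 − 59)²/59 = 25/59 = 0.4237
2: (78 − 74)²/74 = 16/74 = 0.2162
3: (30 − 35)²/35 = 25/35 = 0.7143
4: (18 − 19)²/19 = 1/19 = 0.0526
Sum = 1.539
df = 4. Since 1.539 < 7.779, we do not reject H₀.

1.539; do not reject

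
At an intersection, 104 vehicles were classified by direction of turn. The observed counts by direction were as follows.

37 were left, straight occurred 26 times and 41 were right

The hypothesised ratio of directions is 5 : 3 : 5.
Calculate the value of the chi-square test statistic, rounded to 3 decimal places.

Ratio total = 13. Expected counts: 104×5/13 = 40, 104×3/13 = 24, 104×5/13 = 40.
left: (37 − 40)²/40 = 9/40 = 0.2250
straight: (26 − 24)²/24 = 4/24 = 0.1667
right: (41 − 40)²/40 = 1/40 = 0.0250
Sum = 0.417

0.417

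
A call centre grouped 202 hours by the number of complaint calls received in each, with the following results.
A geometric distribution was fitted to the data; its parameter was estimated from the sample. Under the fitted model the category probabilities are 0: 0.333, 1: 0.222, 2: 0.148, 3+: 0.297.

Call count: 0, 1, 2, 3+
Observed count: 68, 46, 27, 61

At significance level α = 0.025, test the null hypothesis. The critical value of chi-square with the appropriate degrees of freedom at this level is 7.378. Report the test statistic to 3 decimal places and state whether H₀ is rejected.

Expected counts E_i = n·p_i: 202×0.333 = 67.266, 202×0.222 = 44.844, 202×0.148 = 29.896, 202×0.297 = 59.994.
0: (68 − 67.266)²/67.266 = 0.538756/67.266 = 0.0080
1: (46 − 44.844)²/44.844 = 1.336336/44.844 = 0.0298
2: (27 − 29.896)²/29.896 = 8.386816/29.896 = 0.2805
3+: (61 − 59.994)²/59.994 = 1.012036/59.994 = 0.0169
Sum = 0.335
df = 2. Since 0.335 < 7.378, we do not reject H₀.

0.335; do not reject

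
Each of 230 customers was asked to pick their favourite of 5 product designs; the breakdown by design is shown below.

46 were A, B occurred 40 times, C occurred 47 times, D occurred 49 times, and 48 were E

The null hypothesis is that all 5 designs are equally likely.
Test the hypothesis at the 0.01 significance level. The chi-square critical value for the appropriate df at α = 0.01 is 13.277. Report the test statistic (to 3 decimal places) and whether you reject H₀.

1.087; do not reject

Under H₀ each category has probability 1/5, so each expected count is 230/5 = 46.
cat         O        E   (O−E)²/E
A          46       46     0.0000
B          40       46     0.7826
C          47       46     0.0217
D          49       46     0.1957
E          48       46     0.0870
Sum = 1.087
df = 4. Since 1.087 < 13.277, we do not reject H₀.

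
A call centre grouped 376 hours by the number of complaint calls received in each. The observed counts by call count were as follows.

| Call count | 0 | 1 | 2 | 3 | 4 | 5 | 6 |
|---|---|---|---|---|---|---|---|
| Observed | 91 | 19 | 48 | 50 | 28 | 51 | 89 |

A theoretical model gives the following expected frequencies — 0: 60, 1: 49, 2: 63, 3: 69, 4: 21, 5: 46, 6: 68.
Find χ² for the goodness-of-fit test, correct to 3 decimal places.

0: (91 − 60)²/60 = 961/60 = 16.0167
1: (19 − 49)²/49 = 900/49 = 18.3673
2: (48 − 63)²/63 = 225/63 = 3.5714
3: (50 − 69)²/69 = 361/69 = 5.2319
4: (28 − 21)²/21 = 49/21 = 2.3333
5: (51 − 46)²/46 = 25/46 = 0.5435
6: (89 − 68)²/68 = 441/68 = 6.4853
Sum = 52.549

52.549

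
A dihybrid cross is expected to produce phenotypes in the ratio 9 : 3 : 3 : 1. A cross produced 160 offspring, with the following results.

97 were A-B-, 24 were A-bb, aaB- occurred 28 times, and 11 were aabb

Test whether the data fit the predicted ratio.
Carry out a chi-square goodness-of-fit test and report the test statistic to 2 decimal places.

Ratio total = 16. Expected counts: 160×9/16 = 90, 160×3/16 = 30, 160×3/16 = 30, 160×1/16 = 10.
cat         O        E   (O−E)²/E
A-B-       97       90      0.544
A-bb       24       30      1.200
aaB-       28       30      0.133
aabb       11       10      0.100
Sum = 1.98

1.98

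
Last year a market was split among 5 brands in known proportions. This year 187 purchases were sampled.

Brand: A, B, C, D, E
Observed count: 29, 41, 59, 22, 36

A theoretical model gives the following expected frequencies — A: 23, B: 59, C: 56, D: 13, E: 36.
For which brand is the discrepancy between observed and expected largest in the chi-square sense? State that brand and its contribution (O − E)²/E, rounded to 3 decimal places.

D, 6.231

cat         O        E   (O−E)²/E
A          29       23     1.5652
B          41       59     5.4915
C          59       56     0.1607
D          22       13     6.2308
E          36       36     0.0000
The largest term is for D: 6.231.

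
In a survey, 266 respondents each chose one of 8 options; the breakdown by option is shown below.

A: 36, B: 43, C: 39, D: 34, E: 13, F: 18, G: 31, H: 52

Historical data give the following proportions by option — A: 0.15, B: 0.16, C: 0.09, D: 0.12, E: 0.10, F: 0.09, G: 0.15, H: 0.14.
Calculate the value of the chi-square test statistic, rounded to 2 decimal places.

Expected counts E_i = n·p_i: 266×0.15 = 39.9, 266×0.16 = 42.56, 266×0.09 = 23.94, 266×0.12 = 31.92, 266×0.10 = 26.6, 266×0.09 = 23.94, 266×0.15 = 39.9, 266×0.14 = 37.24.
cat         O        E   (O−E)²/E
A          36     39.9      0.381
B          43    42.56      0.005
C          39    23.94      9.474
D          34    31.92      0.136
E          13     26.6      6.953
F          18    23.94      1.474
G          31     39.9      1.985
H          52    37.24      5.850
Sum = 26.26

26.26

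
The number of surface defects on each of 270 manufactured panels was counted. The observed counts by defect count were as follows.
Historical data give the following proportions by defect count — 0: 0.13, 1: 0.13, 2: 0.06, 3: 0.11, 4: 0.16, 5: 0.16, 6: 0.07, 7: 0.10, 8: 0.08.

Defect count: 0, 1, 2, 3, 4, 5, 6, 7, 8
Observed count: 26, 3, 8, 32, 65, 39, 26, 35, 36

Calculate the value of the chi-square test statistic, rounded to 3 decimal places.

Expected counts E_i = n·p_i: 270×0.13 = 35.1, 270×0.13 = 35.1, 270×0.06 = 16.2, 270×0.11 = 29.7, 270×0.16 = 43.2, 270×0.16 = 43.2, 270×0.07 = 18.9, 270×0.10 = 27, 270×0.08 = 21.6.
χ² = (26−35.1)²/35.1 + (3−35.1)²/35.1 + (8−16.2)²/16.2 + (32−29.7)²/29.7 + (65−43.2)²/43.2 + (39−43.2)²/43.2 + (26−18.9)²/18.9 + (35−27)²/27 + (36−21.6)²/21.6
   = 2.3593 + 29.3564 + 4.1506 + 0.1781 + 11.0009 + 0.4083 + 2.6672 + 2.3704 + 9.6000
Sum = 62.091

62.091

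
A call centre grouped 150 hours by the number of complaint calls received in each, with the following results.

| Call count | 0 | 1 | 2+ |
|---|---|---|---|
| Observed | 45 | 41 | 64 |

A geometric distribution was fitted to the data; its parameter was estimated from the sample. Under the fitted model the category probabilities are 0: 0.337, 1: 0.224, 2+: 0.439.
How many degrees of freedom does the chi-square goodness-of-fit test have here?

1

There are k = 3 categories and 1 parameter estimated from the data, so df = 3 − 1 − 1 = 1.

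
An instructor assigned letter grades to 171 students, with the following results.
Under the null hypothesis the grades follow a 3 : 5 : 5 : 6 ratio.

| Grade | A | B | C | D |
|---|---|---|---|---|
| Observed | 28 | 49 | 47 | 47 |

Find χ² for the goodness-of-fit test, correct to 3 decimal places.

Ratio total = 19. Expected counts: 171×3/19 = 27, 171×5/19 = 45, 171×5/19 = 45, 171×6/19 = 54.
χ² = (28−27)²/27 + (49−45)²/45 + (47−45)²/45 + (47−54)²/54
   = 0.0370 + 0.3556 + 0.0889 + 0.9074
Sum = 1.389

1.389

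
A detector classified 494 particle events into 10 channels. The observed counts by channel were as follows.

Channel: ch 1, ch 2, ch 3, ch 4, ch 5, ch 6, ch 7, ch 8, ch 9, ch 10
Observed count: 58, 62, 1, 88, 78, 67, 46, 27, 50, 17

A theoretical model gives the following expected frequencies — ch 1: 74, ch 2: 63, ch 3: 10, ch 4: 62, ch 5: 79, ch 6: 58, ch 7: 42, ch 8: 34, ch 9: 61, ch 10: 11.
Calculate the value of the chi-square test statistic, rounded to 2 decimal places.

χ² = (58−74)²/74 + (62−63)²/63 + (1−10)²/10 + (88−62)²/62 + (78−79)²/79 + (67−58)²/58 + (46−42)²/42 + (27−34)²/34 + (50−61)²/61 + (17−11)²/11
   = 3.459 + 0.016 + 8.100 + 10.903 + 0.013 + 1.397 + 0.381 + 1.441 + 1.984 + 3.273
Sum = 30.97

30.97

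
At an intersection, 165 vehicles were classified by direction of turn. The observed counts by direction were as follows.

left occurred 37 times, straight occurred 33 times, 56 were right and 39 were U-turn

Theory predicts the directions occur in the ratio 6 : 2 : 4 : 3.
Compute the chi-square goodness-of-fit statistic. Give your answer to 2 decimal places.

Ratio total = 15. Expected counts: 165×6/15 = 66, 165×2/15 = 22, 165×4/15 = 44, 165×3/15 = 33.
χ² = (37−66)²/66 + (33−22)²/22 + (56−44)²/44 + (39−33)²/33
   = 12.742 + 5.500 + 3.273 + 1.091
Sum = 22.61

22.61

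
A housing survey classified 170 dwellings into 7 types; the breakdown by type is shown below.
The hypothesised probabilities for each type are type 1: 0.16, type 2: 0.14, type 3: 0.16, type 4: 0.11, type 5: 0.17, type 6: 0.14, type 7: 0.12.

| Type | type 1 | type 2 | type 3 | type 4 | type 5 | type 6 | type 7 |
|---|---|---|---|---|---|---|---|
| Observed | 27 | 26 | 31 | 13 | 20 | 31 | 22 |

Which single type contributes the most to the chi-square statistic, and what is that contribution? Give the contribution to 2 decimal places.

Expected counts E_i = n·p_i: 170×0.16 = 27.2, 170×0.14 = 23.8, 170×0.16 = 27.2, 170×0.11 = 18.7, 170×0.17 = 28.9, 170×0.14 = 23.8, 170×0.12 = 20.4.
χ² = (27−27.2)²/27.2 + (26−23.8)²/23.8 + (31−27.2)²/27.2 + (13−18.7)²/18.7 + (20−28.9)²/28.9 + (31−23.8)²/23.8 + (22−20.4)²/20.4
   = 0.001 + 0.203 + 0.531 + 1.737 + 2.741 + 2.178 + 0.125
The largest term is for type 5: 2.74.

type 5, 2.74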